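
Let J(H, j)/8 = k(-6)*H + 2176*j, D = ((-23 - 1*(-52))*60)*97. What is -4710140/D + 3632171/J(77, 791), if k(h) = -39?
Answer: -3206557620859/115999996056 ≈ -27.643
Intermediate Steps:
D = 168780 (D = ((-23 + 52)*60)*97 = (29*60)*97 = 1740*97 = 168780)
J(H, j) = -312*H + 17408*j (J(H, j) = 8*(-39*H + 2176*j) = -312*H + 17408*j)
-4710140/D + 3632171/J(77, 791) = -4710140/168780 + 3632171/(-312*77 + 17408*791) = -4710140*1/168780 + 3632171/(-24024 + 13769728) = -235507/8439 + 3632171/13745704 = -3206557620859/115999996056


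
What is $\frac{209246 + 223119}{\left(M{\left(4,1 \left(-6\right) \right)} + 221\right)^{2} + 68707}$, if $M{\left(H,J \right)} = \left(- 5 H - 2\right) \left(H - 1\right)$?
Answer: $\frac{432365}{92732} \approx 4.6625$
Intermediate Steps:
$M{\left(H,J \right)} = \left(-1 + H\right) \left(-2 - 5 H\right)$ ($M{\left(H,J \right)} = \left(-2 - 5 H\right) \left(-1 + H\right) = \left(-1 + H\right) \left(-2 - 5 H\right)$)
$\frac{209246 + 223119}{\left(M{\left(4,1 \left(-6\right) \right)} + 221\right)^{2} + 68707} = \frac{209246 + 223119}{\left(\left(2 - 5 \cdot 4^{2} + 3 \cdot 4\right) + 221\right)^{2} + 68707} = \frac{432365}{\left(\left(2 - 80 + 12\right) + 221\right)^{2} + 68707} = \frac{432365}{\left(-66 + 221\right)^{2} + 68707} = \frac{432365}{155^{2} + 68707} = \frac{432365}{24025 + 68707} = \frac{432365}{92732}$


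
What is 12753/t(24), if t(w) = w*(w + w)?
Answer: 1417/128 ≈ 11.070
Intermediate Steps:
t(w) = 2*w**2 (t(w) = w*(2*w) = 2*w**2)
12753/t(24) = 12753/((2*24**2)) = 12753/((2*576)) = 12753/1152 = 12753*(1/1152) = 1417/128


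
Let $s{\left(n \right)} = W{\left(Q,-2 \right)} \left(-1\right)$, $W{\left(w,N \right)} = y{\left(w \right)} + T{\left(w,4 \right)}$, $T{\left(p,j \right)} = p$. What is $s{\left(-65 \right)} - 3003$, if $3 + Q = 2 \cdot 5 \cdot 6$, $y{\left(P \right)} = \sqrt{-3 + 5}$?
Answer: $-3060 - \sqrt{2} \approx -3061.4$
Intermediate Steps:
$y{\left(P \right)} = \sqrt{2}$
$Q = 57$ ($Q = -3 + 2 \cdot 5 \cdot 6 = -3 + 10 \cdot 6 = -3 + 60 = 57$)
$W{\left(w,N \right)} = w + \sqrt{2}$ ($W{\left(w,N \right)} = \sqrt{2} + w = w + \sqrt{2}$)
$s{\left(n \right)} = -57 - \sqrt{2}$ ($s{\left(n \right)} = \left(57 + \sqrt{2}\right) \left(-1\right) = -57 - \sqrt{2}$)
$s{\left(-65 \right)} - 3003 = \left(-57 - \sqrt{2}\right) - 3003 = -3060 - \sqrt{2}$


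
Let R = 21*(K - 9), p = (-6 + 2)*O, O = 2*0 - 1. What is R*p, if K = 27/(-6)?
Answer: -1134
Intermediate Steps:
O = -1 (O = 0 - 1 = -1)
p = 4 (p = (-6 + 2)*(-1) = -4*(-1) = 4)
K = -9/2 (K = 27*(-⅙) = -9/2 ≈ -4.5000)
R = -567/2 (R = 21*(-9/2 - 9) = 21*(-27/2) = -567/2 ≈ -283.50)
R*p = -567/2*4 = -1134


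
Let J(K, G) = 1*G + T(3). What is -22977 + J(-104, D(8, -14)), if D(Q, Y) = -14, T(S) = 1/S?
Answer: -68972/3 ≈ -22991.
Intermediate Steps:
T(S) = 1/S
J(K, G) = ⅓ + G (J(K, G) = 1*G + 1/3 = G + ⅓ = ⅓ + G)
-22977 + J(-104, D(8, -14)) = -22977 + (⅓ - 14) = -22977 - 41/3 = -68972/3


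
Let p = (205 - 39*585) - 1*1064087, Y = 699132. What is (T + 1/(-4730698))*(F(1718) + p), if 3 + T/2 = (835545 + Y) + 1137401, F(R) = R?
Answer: -3918565911409194903/675814 ≈ -5.7983e+12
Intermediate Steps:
p = -1086697 (p = (205 - 22815) - 1064087 = -22610 - 1064087 = -1086697)
T = 5344150 (T = -6 + 2*((835545 + 699132) + 1137401) = -6 + 2*(1534677 + 1137401) = -6 + 2*2672078 = -6 + 5344156 = 5344150)
(T + 1/(-4730698))*(F(1718) + p) = (5344150 + 1/(-4730698))*(1718 - 1086697) = (5344150 - 1/4730698)*(-1084979) = (25281559716699/4730698)*(-1084979) = -3918565911409194903/675814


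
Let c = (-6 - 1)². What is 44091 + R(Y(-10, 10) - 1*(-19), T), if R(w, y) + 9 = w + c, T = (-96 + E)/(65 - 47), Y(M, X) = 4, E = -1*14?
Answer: 44154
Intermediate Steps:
E = -14
c = 49 (c = (-7)² = 49)
T = -55/9 (T = (-96 - 14)/(65 - 47) = -110/18 = -110*1/18 = -55/9 ≈ -6.1111)
R(w, y) = 40 + w (R(w, y) = -9 + (w + 49) = -9 + (49 + w) = 40 + w)
44091 + R(Y(-10, 10) - 1*(-19), T) = 44091 + (40 + (4 - 1*(-19))) = 44091 + (40 + (4 + 19)) = 44091 + (40 + 23) = 44091 + 63 = 44154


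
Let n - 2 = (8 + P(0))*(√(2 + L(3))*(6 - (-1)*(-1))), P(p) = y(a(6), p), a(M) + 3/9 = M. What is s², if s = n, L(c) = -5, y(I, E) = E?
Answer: -4796 + 160*I*√3 ≈ -4796.0 + 277.13*I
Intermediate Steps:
a(M) = -⅓ + M
P(p) = p
n = 2 + 40*I*√3 (n = 2 + (8 + 0)*(√(2 - 5)*(6 - (-1)*(-1))) = 2 + 8*(√(-3)*(6 - 1*1)) = 2 + 8*((I*√3)*(6 - 1)) = 2 + 8*((I*√3)*5) = 2 + 8*(5*I*√3) = 2 + 40*I*√3 ≈ 2.0 + 69.282*I)
s = 2 + 40*I*√3 ≈ 2.0 + 69.282*I
s² = (2 + 40*I*√3)²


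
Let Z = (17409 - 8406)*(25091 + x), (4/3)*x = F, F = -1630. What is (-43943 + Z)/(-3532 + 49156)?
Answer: 429688325/91248 ≈ 4709.0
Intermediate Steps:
x = -2445/2 (x = (¾)*(-1630) = -2445/2 ≈ -1222.5)
Z = 429776211/2 (Z = (17409 - 8406)*(25091 - 2445/2) = 9003*(47737/2) = 429776211/2 ≈ 2.1489e+8)
(-43943 + Z)/(-3532 + 49156) = (-43943 + 429776211/2)/(-3532 + 49156) = (429688325/2)/45624 = (429688325/2)*(1/45624) = 429688325/91248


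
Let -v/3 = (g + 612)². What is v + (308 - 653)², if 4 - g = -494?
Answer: -3577275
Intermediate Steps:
g = 498 (g = 4 - 1*(-494) = 4 + 494 = 498)
v = -3696300 (v = -3*(498 + 612)² = -3*1110² = -3*1232100 = -3696300)
v + (308 - 653)² = -3696300 + (308 - 653)² = -3696300 + (-345)² = -3696300 + 119025 = -3577275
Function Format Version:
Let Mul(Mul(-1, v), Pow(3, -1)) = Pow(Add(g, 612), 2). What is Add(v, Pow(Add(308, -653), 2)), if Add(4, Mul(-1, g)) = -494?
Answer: -3577275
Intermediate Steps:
g = 498 (g = Add(4, Mul(-1, -494)) = Add(4, 494) = 498)
v = -3696300 (v = Mul(-3, Pow(Add(498, 612), 2)) = Mul(-3, Pow(1110, 2)) = Mul(-3, 1232100) = -3696300)
Add(v, Pow(Add(308, -653), 2)) = Add(-3696300, Pow(Add(308, -653), 2)) = Add(-3696300, Pow(-345, 2)) = Add(-3696300, 119025) = -3577275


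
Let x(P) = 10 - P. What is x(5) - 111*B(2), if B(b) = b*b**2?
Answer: -883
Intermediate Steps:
B(b) = b**3
x(5) - 111*B(2) = (10 - 1*5) - 111*2**3 = (10 - 5) - 111*8 = 5 - 888 = -883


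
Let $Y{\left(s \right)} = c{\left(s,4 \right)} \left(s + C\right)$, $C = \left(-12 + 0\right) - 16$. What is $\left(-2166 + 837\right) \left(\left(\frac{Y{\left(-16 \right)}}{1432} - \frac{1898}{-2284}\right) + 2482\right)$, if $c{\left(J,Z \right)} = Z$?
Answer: $- \frac{674481086367}{204418} \approx -3.2995 \cdot 10^{6}$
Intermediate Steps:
$C = -28$ ($C = -12 - 16 = -28$)
$Y{\left(s \right)} = -112 + 4 s$ ($Y{\left(s \right)} = 4 \left(s - 28\right) = 4 \left(-28 + s\right) = -112 + 4 s$)
$\left(-2166 + 837\right) \left(\left(\frac{Y{\left(-16 \right)}}{1432} - \frac{1898}{-2284}\right) + 2482\right) = \left(-2166 + 837\right) \left(\left(\frac{-112 + 4 \left(-16\right)}{1432} - \frac{1898}{-2284}\right) + 2482\right) = - 1329 \left(\left(\left(-112 - 64\right) \frac{1}{1432} - - \frac{949}{1142}\right) + 2482\right) = - 1329 \left(\left(\left(-176\right) \frac{1}{1432} + \frac{949}{1142}\right) + 2482\right) = - 1329 \left(\left(- \frac{22}{179} + \frac{949}{1142}\right) + 2482\right) = - 1329 \left(\frac{144747}{204418} + 2482\right) = \left(-1329\right) \frac{507510223}{204418} = - \frac{674481086367}{204418}$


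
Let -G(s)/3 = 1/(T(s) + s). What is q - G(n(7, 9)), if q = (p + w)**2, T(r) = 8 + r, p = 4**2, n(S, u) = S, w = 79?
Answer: 198553/22 ≈ 9025.1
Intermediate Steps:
p = 16
G(s) = -3/(8 + 2*s) (G(s) = -3/((8 + s) + s) = -3/(8 + 2*s))
q = 9025 (q = (16 + 79)**2 = 95**2 = 9025)
q - G(n(7, 9)) = 9025 - (-3)/(8 + 2*7) = 9025 - (-3)/(8 + 14) = 9025 - (-3)/22 = 9025 - 1*(-3/22) = 9025 + 3/22 = 198553/22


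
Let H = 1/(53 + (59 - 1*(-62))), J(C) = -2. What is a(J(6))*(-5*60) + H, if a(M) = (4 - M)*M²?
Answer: -1252799/174 ≈ -7200.0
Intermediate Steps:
H = 1/174 (H = 1/(53 + (59 + 62)) = 1/(53 + 121) = 1/174 ≈ 0.0057471)
a(M) = M²*(4 - M)
a(J(6))*(-5*60) + H = ((-2)²*(4 - 1*(-2)))*(-5*60) + 1/174 = (4*(4 + 2))*(-300) + 1/174 = (4*6)*(-300) + 1/174 = 24*(-300) + 1/174 = -7200 + 1/174 = -1252799/174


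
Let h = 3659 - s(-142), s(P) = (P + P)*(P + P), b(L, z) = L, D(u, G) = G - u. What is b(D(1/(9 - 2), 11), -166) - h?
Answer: 539055/7 ≈ 77008.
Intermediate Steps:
s(P) = 4*P**2 (s(P) = (2*P)*(2*P) = 4*P**2)
h = -76997 (h = 3659 - 4*(-142)**2 = 3659 - 4*20164 = 3659 - 1*80656 = 3659 - 80656 = -76997)
b(D(1/(9 - 2), 11), -166) - h = (11 - 1/(9 - 2)) - 1*(-76997) = (11 - 1/7) + 76997 = 76/7 + 76997 = 539055/7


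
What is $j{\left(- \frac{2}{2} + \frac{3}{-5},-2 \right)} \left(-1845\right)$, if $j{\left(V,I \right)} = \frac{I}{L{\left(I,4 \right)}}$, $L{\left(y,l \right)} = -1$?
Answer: $-3690$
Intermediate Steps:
$j{\left(V,I \right)} = - I$ ($j{\left(V,I \right)} = \frac{I}{-1} = I \left(-1\right) = - I$)
$j{\left(- \frac{2}{2} + \frac{3}{-5},-2 \right)} \left(-1845\right) = \left(-1\right) \left(-2\right) \left(-1845\right) = 2 \left(-1845\right) = -3690$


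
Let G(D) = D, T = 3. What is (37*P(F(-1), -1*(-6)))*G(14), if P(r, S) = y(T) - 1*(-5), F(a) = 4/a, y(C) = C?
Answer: 4144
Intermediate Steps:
P(r, S) = 8 (P(r, S) = 3 - 1*(-5) = 3 + 5 = 8)
(37*P(F(-1), -1*(-6)))*G(14) = (37*8)*14 = 296*14 = 4144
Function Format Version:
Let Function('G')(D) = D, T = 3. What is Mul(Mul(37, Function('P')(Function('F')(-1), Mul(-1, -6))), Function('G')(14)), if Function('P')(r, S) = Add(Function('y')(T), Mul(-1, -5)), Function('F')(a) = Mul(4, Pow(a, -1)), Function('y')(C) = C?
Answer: 4144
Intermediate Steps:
Function('P')(r, S) = 8 (Function('P')(r, S) = Add(3, Mul(-1, -5)) = Add(3, 5) = 8)
Mul(Mul(37, Function('P')(Function('F')(-1), Mul(-1, -6))), Function('G')(14)) = Mul(Mul(37, 8), 14) = Mul(296, 14) = 4144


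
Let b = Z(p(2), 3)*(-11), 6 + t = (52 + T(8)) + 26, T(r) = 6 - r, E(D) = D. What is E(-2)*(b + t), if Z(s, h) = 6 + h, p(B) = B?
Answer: 58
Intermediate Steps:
t = 70 (t = -6 + ((52 + (6 - 1*8)) + 26) = -6 + ((52 + (6 - 8)) + 26) = -6 + ((52 - 2) + 26) = -6 + (50 + 26) = -6 + 76 = 70)
b = -99 (b = (6 + 3)*(-11) = 9*(-11) = -99)
E(-2)*(b + t) = -2*(-99 + 70) = -2*(-29) = 58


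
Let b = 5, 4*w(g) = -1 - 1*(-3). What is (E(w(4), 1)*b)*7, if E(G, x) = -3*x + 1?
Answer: -70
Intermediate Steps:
w(g) = ½ (w(g) = (-1 - 1*(-3))/4 = (-1 + 3)/4 = (¼)*2 = ½)
E(G, x) = 1 - 3*x
(E(w(4), 1)*b)*7 = ((1 - 3*1)*5)*7 = ((1 - 3)*5)*7 = -2*5*7 = -10*7 = -70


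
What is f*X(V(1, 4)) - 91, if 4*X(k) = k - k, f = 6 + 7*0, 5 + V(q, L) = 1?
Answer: -91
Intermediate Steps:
V(q, L) = -4 (V(q, L) = -5 + 1 = -4)
f = 6 (f = 6 + 0 = 6)
X(k) = 0 (X(k) = (k - k)/4 = (¼)*0 = 0)
f*X(V(1, 4)) - 91 = 6*0 - 91 = 0 - 91 = -91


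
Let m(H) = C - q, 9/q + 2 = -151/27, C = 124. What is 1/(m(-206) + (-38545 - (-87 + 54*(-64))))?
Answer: -205/7149747 ≈ -2.8672e-5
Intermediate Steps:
q = -243/205 (q = 9/(-2 - 151/27) = 9/(-205/27) = 9*(-27/205) = -243/205 ≈ -1.1854)
m(H) = 25663/205 (m(H) = 124 - 1*(-243/205) = 124 + 243/205 = 25663/205)
1/(m(-206) + (-38545 - (-87 + 54*(-64)))) = 1/(25663/205 + (-38545 - (-87 + 54*(-64)))) = 1/(25663/205 + (-38545 - (-87 - 3456))) = 1/(25663/205 + (-38545 - 1*(-3543))) = 1/(25663/205 + (-38545 + 3543)) = 1/(25663/205 - 35002) = 1/(-7149747/205) = -205/7149747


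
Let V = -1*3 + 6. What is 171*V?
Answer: 513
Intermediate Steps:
V = 3 (V = -3 + 6 = 3)
171*V = 171*3 = 513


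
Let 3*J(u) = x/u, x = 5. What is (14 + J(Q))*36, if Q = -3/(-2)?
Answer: 544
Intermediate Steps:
Q = 3/2 (Q = -3*(-½) = 3/2 ≈ 1.5000)
J(u) = 5/(3*u) (J(u) = (5/u)/3 = 5/(3*u))
(14 + J(Q))*36 = (14 + 5/(3*(3/2)))*36 = (14 + (5/3)*(⅔))*36 = (14 + 10/9)*36 = (136/9)*36 = 544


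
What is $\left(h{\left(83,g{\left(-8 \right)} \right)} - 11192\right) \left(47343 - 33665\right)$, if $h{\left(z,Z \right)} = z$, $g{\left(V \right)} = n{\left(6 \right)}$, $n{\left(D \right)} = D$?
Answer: $-151948902$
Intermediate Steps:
$g{\left(V \right)} = 6$
$\left(h{\left(83,g{\left(-8 \right)} \right)} - 11192\right) \left(47343 - 33665\right) = \left(83 - 11192\right) \left(47343 - 33665\right) = \left(-11109\right) 13678 = -151948902$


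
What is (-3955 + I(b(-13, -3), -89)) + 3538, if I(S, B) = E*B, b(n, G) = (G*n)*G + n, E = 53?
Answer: -5134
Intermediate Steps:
b(n, G) = n + n*G² (b(n, G) = n*G² + n = n + n*G²)
I(S, B) = 53*B
(-3955 + I(b(-13, -3), -89)) + 3538 = (-3955 + 53*(-89)) + 3538 = (-3955 - 4717) + 3538 = -8672 + 3538 = -5134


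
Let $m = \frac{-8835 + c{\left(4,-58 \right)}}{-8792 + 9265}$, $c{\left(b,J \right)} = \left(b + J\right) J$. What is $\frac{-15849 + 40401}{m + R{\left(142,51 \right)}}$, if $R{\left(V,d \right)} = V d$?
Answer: $\frac{3871032}{1139921} \approx 3.3959$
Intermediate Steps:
$c{\left(b,J \right)} = J \left(J + b\right)$ ($c{\left(b,J \right)} = \left(J + b\right) J = J \left(J + b\right)$)
$m = - \frac{5703}{473}$ ($m = \frac{-8835 - 58 \left(-58 + 4\right)}{-8792 + 9265} = \frac{-8835 - -3132}{473} = \left(-8835 + 3132\right) \frac{1}{473} = \left(-5703\right) \frac{1}{473} = - \frac{5703}{473} \approx -12.057$)
$\frac{-15849 + 40401}{m + R{\left(142,51 \right)}} = \frac{-15849 + 40401}{- \frac{5703}{473} + 142 \cdot 51} = \frac{24552}{- \frac{5703}{473} + 7242} = \frac{24552}{\frac{3419763}{473}} = 24552 \cdot \frac{473}{3419763} = \frac{3871032}{1139921}$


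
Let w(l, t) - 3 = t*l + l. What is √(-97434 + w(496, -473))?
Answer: I*√331543 ≈ 575.8*I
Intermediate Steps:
w(l, t) = 3 + l + l*t (w(l, t) = 3 + (t*l + l) = 3 + (l*t + l) = 3 + (l + l*t) = 3 + l + l*t)
√(-97434 + w(496, -473)) = √(-97434 + (3 + 496 + 496*(-473))) = √(-97434 + (3 + 496 - 234608)) = √(-97434 - 234109) = √(-331543) = I*√331543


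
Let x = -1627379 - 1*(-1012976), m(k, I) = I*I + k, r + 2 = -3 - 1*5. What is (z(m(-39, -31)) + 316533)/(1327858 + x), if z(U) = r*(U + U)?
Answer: 298093/713455 ≈ 0.41782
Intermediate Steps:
r = -10 (r = -2 + (-3 - 1*5) = -2 + (-3 - 5) = -2 - 8 = -10)
m(k, I) = k + I² (m(k, I) = I² + k = k + I²)
z(U) = -20*U (z(U) = -10*(U + U) = -20*U)
x = -614403 (x = -1627379 + 1012976 = -614403)
(z(m(-39, -31)) + 316533)/(1327858 + x) = (-20*(-39 + (-31)²) + 316533)/(1327858 - 614403) = (-20*(-39 + 961) + 316533)/713455 = (-20*922 + 316533)*(1/713455) = (-18440 + 316533)*(1/713455) = 298093*(1/713455) = 298093/713455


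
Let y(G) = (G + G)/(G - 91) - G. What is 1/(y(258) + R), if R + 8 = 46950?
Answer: 167/7796744 ≈ 2.1419e-5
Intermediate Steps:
R = 46942 (R = -8 + 46950 = 46942)
y(G) = -G + 2*G/(-91 + G) (y(G) = (2*G)/(-91 + G) - G = 2*G/(-91 + G) - G = -G + 2*G/(-91 + G))
1/(y(258) + R) = 1/(258*(93 - 1*258)/(-91 + 258) + 46942) = 1/(258*(93 - 258)/167 + 46942) = 1/(258*(1/167)*(-165) + 46942) = 1/(-42570/167 + 46942) = 1/(7796744/167) = 167/7796744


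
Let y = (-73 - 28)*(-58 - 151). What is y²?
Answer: 445589881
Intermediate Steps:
y = 21109 (y = -101*(-209) = 21109)
y² = 21109² = 445589881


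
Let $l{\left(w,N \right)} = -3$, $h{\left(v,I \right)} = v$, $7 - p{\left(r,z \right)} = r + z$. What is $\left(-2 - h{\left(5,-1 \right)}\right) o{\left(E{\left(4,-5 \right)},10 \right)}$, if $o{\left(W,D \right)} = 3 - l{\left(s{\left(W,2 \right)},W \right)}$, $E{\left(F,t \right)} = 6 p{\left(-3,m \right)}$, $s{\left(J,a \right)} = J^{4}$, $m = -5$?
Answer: $-42$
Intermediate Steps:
$p{\left(r,z \right)} = 7 - r - z$ ($p{\left(r,z \right)} = 7 - \left(r + z\right) = 7 - r - z$)
$E{\left(F,t \right)} = 90$ ($E{\left(F,t \right)} = 6 \left(7 - -3 - -5\right) = 6 \left(7 + 3 + 5\right) = 6 \cdot 15 = 90$)
$o{\left(W,D \right)} = 6$ ($o{\left(W,D \right)} = 3 - -3 = 3 + 3 = 6$)
$\left(-2 - h{\left(5,-1 \right)}\right) o{\left(E{\left(4,-5 \right)},10 \right)} = \left(-2 - 5\right) 6 = \left(-7\right) 6 = -42$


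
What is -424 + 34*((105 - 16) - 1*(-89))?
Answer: 5628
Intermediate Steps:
-424 + 34*((105 - 16) - 1*(-89)) = -424 + 34*(89 + 89) = -424 + 34*178 = -424 + 6052 = 5628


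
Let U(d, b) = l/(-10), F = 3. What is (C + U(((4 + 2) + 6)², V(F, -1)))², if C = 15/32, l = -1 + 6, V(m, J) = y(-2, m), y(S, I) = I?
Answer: 1/1024 ≈ 0.00097656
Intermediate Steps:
V(m, J) = m
l = 5
U(d, b) = -½ (U(d, b) = 5/(-10) = 5*(-⅒) = -½)
C = 15/32 (C = 15*(1/32) = 15/32 ≈ 0.46875)
(C + U(((4 + 2) + 6)², V(F, -1)))² = (15/32 - ½)² = (-1/32)² = 1/1024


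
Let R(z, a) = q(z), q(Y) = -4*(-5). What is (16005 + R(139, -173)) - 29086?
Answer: -13061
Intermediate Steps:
q(Y) = 20
R(z, a) = 20
(16005 + R(139, -173)) - 29086 = (16005 + 20) - 29086 = 16025 - 29086 = -13061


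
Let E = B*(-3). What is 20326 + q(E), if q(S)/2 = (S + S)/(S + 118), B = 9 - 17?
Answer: 1443194/71 ≈ 20327.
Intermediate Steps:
B = -8
E = 24 (E = -8*(-3) = 24)
q(S) = 4*S/(118 + S) (q(S) = 2*((S + S)/(S + 118)) = 2*((2*S)/(118 + S)) = 2*(2*S/(118 + S)) = 4*S/(118 + S))
20326 + q(E) = 20326 + 4*24/(118 + 24) = 20326 + 4*24/142 = 20326 + 4*24*(1/142) = 20326 + 48/71 = 1443194/71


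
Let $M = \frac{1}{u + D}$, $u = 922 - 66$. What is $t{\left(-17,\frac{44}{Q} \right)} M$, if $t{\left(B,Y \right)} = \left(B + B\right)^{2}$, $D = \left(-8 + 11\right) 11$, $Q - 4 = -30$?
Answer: $\frac{1156}{889} \approx 1.3003$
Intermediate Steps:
$Q = -26$ ($Q = 4 - 30 = -26$)
$u = 856$ ($u = 922 - 66 = 856$)
$D = 33$ ($D = 3 \cdot 11 = 33$)
$t{\left(B,Y \right)} = 4 B^{2}$ ($t{\left(B,Y \right)} = \left(2 B\right)^{2} = 4 B^{2}$)
$M = \frac{1}{889}$ ($M = \frac{1}{856 + 33} = \frac{1}{889} \approx 0.0011249$)
$t{\left(-17,\frac{44}{Q} \right)} M = 4 \left(-17\right)^{2} \cdot \frac{1}{889} = 4 \cdot 289 \cdot \frac{1}{889} = 1156 \cdot \frac{1}{889} = \frac{1156}{889}$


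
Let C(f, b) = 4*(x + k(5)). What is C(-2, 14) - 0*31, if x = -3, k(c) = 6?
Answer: 12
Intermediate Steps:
C(f, b) = 12 (C(f, b) = 4*(-3 + 6) = 4*3 = 12)
C(-2, 14) - 0*31 = 12 - 0*31 = 12 - 1*0 = 12 + 0 = 12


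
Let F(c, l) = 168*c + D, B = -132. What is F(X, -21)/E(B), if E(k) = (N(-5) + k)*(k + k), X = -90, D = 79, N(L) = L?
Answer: -15041/36168 ≈ -0.41586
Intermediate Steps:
E(k) = 2*k*(-5 + k) (E(k) = (-5 + k)*(k + k) = (-5 + k)*(2*k) = 2*k*(-5 + k))
F(c, l) = 79 + 168*c (F(c, l) = 168*c + 79 = 79 + 168*c)
F(X, -21)/E(B) = (79 + 168*(-90))/((2*(-132)*(-5 - 132))) = (79 - 15120)/((2*(-132)*(-137))) = -15041/36168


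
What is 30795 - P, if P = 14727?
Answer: 16068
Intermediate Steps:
30795 - P = 30795 - 1*14727 = 30795 - 14727 = 16068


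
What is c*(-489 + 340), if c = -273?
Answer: 40677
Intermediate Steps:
c*(-489 + 340) = -273*(-489 + 340) = -273*(-149) = 40677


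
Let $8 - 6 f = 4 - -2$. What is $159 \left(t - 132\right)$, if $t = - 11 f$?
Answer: $-21571$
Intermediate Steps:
$f = \frac{1}{3}$ ($f = \frac{4}{3} - \frac{4 - -2}{6} = \frac{4}{3} - \frac{4 + 2}{6} = \frac{4}{3} - 1 = \frac{1}{3} \approx 0.33333$)
$t = - \frac{11}{3}$ ($t = \left(-11\right) \frac{1}{3} = - \frac{11}{3} \approx -3.6667$)
$159 \left(t - 132\right) = 159 \left(- \frac{11}{3} - 132\right) = 159 \left(- \frac{407}{3}\right) = -21571$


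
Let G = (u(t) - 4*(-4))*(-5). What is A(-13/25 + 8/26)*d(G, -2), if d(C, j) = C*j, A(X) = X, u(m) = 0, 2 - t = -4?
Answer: -2208/65 ≈ -33.969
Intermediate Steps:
t = 6 (t = 2 - 1*(-4) = 2 + 4 = 6)
G = -80 (G = (0 - 4*(-4))*(-5) = (0 + 16)*(-5) = 16*(-5) = -80)
A(-13/25 + 8/26)*d(G, -2) = (-13/25 + 8/26)*(-80*(-2)) = (-13*1/25 + 8*(1/26))*160 = (-13/25 + 4/13)*160 = -69/325*160 = -2208/65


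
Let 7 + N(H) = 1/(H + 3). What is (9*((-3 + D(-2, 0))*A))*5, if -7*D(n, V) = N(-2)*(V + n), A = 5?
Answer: -7425/7 ≈ -1060.7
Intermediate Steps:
N(H) = -7 + 1/(3 + H) (N(H) = -7 + 1/(H + 3) = -7 + 1/(3 + H))
D(n, V) = 6*V/7 + 6*n/7 (D(n, V) = -(-20 - 7*(-2))/(3 - 2)*(V + n)/7 = -(-20 + 14)/1*(V + n)/7 = -1*(-6)*(V + n)/7 = -(-6)*(V + n)/7 = -(-6*V - 6*n)/7 = 6*V/7 + 6*n/7)
(9*((-3 + D(-2, 0))*A))*5 = (9*((-3 + ((6/7)*0 + (6/7)*(-2)))*5))*5 = (9*((-3 + (0 - 12/7))*5))*5 = (9*((-3 - 12/7)*5))*5 = (9*(-33/7*5))*5 = (9*(-165/7))*5 = -1485/7*5 = -7425/7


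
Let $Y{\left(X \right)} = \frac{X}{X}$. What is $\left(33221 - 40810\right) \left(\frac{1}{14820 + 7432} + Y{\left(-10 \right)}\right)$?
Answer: $- \frac{168878017}{22252} \approx -7589.3$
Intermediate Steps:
$Y{\left(X \right)} = 1$
$\left(33221 - 40810\right) \left(\frac{1}{14820 + 7432} + Y{\left(-10 \right)}\right) = \left(33221 - 40810\right) \left(\frac{1}{14820 + 7432} + 1\right) = - 7589 \left(\frac{1}{22252} + 1\right) = \left(-7589\right) \frac{22253}{22252} = - \frac{168878017}{22252}$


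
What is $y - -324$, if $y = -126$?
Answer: $198$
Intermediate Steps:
$y - -324 = -126 - -324 = -126 + 324 = 198$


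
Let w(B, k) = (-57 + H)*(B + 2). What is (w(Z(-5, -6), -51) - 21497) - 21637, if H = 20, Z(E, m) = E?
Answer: -43023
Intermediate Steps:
w(B, k) = -74 - 37*B (w(B, k) = (-57 + 20)*(B + 2) = -37*(2 + B) = -74 - 37*B)
(w(Z(-5, -6), -51) - 21497) - 21637 = ((-74 - 37*(-5)) - 21497) - 21637 = ((-74 + 185) - 21497) - 21637 = (111 - 21497) - 21637 = -21386 - 21637 = -43023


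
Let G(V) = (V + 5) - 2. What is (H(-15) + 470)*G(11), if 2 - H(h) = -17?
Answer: 6846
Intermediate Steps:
G(V) = 3 + V (G(V) = (5 + V) - 2 = 3 + V)
H(h) = 19 (H(h) = 2 - 1*(-17) = 2 + 17 = 19)
(H(-15) + 470)*G(11) = (19 + 470)*(3 + 11) = 489*14 = 6846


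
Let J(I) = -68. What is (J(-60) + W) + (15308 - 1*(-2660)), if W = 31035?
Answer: 48935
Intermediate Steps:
(J(-60) + W) + (15308 - 1*(-2660)) = (-68 + 31035) + (15308 - 1*(-2660)) = 30967 + (15308 + 2660) = 30967 + 17968 = 48935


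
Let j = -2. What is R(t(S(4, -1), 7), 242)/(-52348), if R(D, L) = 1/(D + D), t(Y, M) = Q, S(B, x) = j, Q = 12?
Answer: -1/1256352 ≈ -7.9596e-7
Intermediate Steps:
S(B, x) = -2
t(Y, M) = 12
R(D, L) = 1/(2*D)
R(t(S(4, -1), 7), 242)/(-52348) = ((½)/12)/(-52348) = ((½)*(1/12))*(-1/52348) = (1/24)*(-1/52348) = -1/1256352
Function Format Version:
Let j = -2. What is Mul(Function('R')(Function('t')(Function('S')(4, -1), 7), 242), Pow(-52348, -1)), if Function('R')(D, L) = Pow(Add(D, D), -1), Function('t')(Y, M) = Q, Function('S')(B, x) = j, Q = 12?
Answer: Rational(-1, 1256352) ≈ -7.9596e-7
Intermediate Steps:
Function('S')(B, x) = -2
Function('t')(Y, M) = 12
Function('R')(D, L) = Mul(Rational(1, 2), Pow(D, -1)) (Function('R')(D, L) = Pow(Mul(2, D), -1) = Mul(Rational(1, 2), Pow(D, -1)))
Mul(Function('R')(Function('t')(Function('S')(4, -1), 7), 242), Pow(-52348, -1)) = Mul(Mul(Rational(1, 2), Pow(12, -1)), Pow(-52348, -1)) = Mul(Mul(Rational(1, 2), Rational(1, 12)), Rational(-1, 52348)) = Mul(Rational(1, 24), Rational(-1, 52348)) = Rational(-1, 1256352)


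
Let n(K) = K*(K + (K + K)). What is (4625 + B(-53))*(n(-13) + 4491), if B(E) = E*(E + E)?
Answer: 51194514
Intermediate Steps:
B(E) = 2*E² (B(E) = E*(2*E) = 2*E²)
n(K) = 3*K² (n(K) = K*(K + 2*K) = K*(3*K) = 3*K²)
(4625 + B(-53))*(n(-13) + 4491) = (4625 + 2*(-53)²)*(3*(-13)² + 4491) = (4625 + 2*2809)*(3*169 + 4491) = (4625 + 5618)*(507 + 4491) = 10243*4998 = 51194514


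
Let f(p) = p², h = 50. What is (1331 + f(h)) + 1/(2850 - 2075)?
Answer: 2969026/775 ≈ 3831.0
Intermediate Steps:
(1331 + f(h)) + 1/(2850 - 2075) = (1331 + 50²) + 1/(2850 - 2075) = (1331 + 2500) + 1/775 = 3831 + 1/775 = 2969026/775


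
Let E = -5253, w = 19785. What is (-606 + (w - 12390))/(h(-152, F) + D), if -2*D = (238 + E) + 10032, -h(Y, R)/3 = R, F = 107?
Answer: -13578/5659 ≈ -2.3994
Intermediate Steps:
h(Y, R) = -3*R
D = -5017/2 (D = -((238 - 5253) + 10032)/2 = -(-5015 + 10032)/2 = -½*5017 = -5017/2 ≈ -2508.5)
(-606 + (w - 12390))/(h(-152, F) + D) = (-606 + (19785 - 12390))/(-3*107 - 5017/2) = (-606 + 7395)/(-321 - 5017/2) = 6789/(-5659/2) = 6789*(-2/5659) = -13578/5659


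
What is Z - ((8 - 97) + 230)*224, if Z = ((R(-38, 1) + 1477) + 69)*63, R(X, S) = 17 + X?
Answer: 64491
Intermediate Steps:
Z = 96075 (Z = (((17 - 38) + 1477) + 69)*63 = ((-21 + 1477) + 69)*63 = (1456 + 69)*63 = 1525*63 = 96075)
Z - ((8 - 97) + 230)*224 = 96075 - ((8 - 97) + 230)*224 = 96075 - (-89 + 230)*224 = 96075 - 141*224 = 96075 - 1*31584 = 96075 - 31584 = 64491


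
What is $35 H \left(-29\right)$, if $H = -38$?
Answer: $38570$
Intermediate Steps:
$35 H \left(-29\right) = 35 \left(-38\right) \left(-29\right) = \left(-1330\right) \left(-29\right) = 38570$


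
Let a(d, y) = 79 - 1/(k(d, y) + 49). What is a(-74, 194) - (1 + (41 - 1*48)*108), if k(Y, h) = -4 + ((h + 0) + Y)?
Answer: 137609/165 ≈ 833.99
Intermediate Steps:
k(Y, h) = -4 + Y + h (k(Y, h) = -4 + (h + Y) = -4 + (Y + h) = -4 + Y + h)
a(d, y) = 79 - 1/(45 + d + y) (a(d, y) = 79 - 1/((-4 + d + y) + 49) = 79 - 1/(45 + d + y))
a(-74, 194) - (1 + (41 - 1*48)*108) = (3554 + 79*(-74) + 79*194)/(45 - 74 + 194) - (1 + (41 - 1*48)*108) = (3554 - 5846 + 15326)/165 - (1 + (41 - 48)*108) = (1/165)*13034 - (1 - 7*108) = 13034/165 - (1 - 756) = 13034/165 - 1*(-755) = 13034/165 + 755 = 137609/165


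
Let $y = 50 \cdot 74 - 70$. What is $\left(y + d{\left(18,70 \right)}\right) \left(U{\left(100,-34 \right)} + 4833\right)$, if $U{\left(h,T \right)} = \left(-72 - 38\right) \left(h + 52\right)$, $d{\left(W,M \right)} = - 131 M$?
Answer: $65853980$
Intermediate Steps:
$y = 3630$ ($y = 3700 - 70 = 3630$)
$U{\left(h,T \right)} = -5720 - 110 h$ ($U{\left(h,T \right)} = - 110 \left(52 + h\right) = -5720 - 110 h$)
$\left(y + d{\left(18,70 \right)}\right) \left(U{\left(100,-34 \right)} + 4833\right) = \left(3630 - 9170\right) \left(\left(-5720 - 11000\right) + 4833\right) = - 5540 \left(-16720 + 4833\right) = \left(-5540\right) \left(-11887\right) = 65853980$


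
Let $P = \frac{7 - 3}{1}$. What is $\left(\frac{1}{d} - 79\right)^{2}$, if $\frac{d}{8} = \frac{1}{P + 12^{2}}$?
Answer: $\frac{14641}{4} \approx 3660.3$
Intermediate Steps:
$P = 4$ ($P = 4 \cdot 1 = 4$)
$d = \frac{2}{37}$ ($d = \frac{8}{4 + 12^{2}} = \frac{8}{4 + 144} = \frac{8}{148} = 8 \cdot \frac{1}{148} = \frac{2}{37} \approx 0.054054$)
$\left(\frac{1}{d} - 79\right)^{2} = \left(\frac{1}{\frac{2}{37}} - 79\right)^{2} = \left(\frac{37}{2} - 79\right)^{2} = \left(- \frac{121}{2}\right)^{2} = \frac{14641}{4}$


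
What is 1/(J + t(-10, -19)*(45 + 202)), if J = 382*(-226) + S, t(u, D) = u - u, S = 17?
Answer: -1/86315 ≈ -1.1585e-5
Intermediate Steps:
t(u, D) = 0
J = -86315 (J = 382*(-226) + 17 = -86332 + 17 = -86315)
1/(J + t(-10, -19)*(45 + 202)) = 1/(-86315 + 0*(45 + 202)) = 1/(-86315 + 0*247) = 1/(-86315 + 0) = 1/(-86315) = -1/86315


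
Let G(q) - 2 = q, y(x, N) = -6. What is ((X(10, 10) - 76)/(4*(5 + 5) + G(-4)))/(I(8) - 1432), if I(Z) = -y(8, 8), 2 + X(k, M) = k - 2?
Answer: 35/27094 ≈ 0.0012918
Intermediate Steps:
X(k, M) = -4 + k (X(k, M) = -2 + (k - 2) = -2 + (-2 + k) = -4 + k)
G(q) = 2 + q
I(Z) = 6 (I(Z) = -1*(-6) = 6)
((X(10, 10) - 76)/(4*(5 + 5) + G(-4)))/(I(8) - 1432) = (((-4 + 10) - 76)/(4*(5 + 5) + (2 - 4)))/(6 - 1432) = ((6 - 76)/(4*10 - 2))/(-1426) = -70/(40 - 2)*(-1/1426) = -70/38*(-1/1426) = -70*1/38*(-1/1426) = -35/19*(-1/1426) = 35/27094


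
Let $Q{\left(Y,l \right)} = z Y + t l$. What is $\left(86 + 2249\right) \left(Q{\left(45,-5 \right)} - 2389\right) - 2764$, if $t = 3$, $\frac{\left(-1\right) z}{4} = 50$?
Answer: $-26631104$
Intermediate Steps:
$z = -200$ ($z = \left(-4\right) 50 = -200$)
$Q{\left(Y,l \right)} = - 200 Y + 3 l$
$\left(86 + 2249\right) \left(Q{\left(45,-5 \right)} - 2389\right) - 2764 = \left(86 + 2249\right) \left(\left(\left(-200\right) 45 + 3 \left(-5\right)\right) - 2389\right) - 2764 = 2335 \left(\left(-9000 - 15\right) - 2389\right) - 2764 = 2335 \left(-9015 - 2389\right) - 2764 = 2335 \left(-11404\right) - 2764 = -26628340 - 2764 = -26631104$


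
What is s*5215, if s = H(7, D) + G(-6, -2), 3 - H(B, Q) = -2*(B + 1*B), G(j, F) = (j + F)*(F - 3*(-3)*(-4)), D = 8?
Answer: 1747025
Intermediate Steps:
G(j, F) = (-36 + F)*(F + j) (G(j, F) = (F + j)*(F + 9*(-4)) = (F + j)*(F - 36) = (F + j)*(-36 + F) = (-36 + F)*(F + j))
H(B, Q) = 3 + 4*B (H(B, Q) = 3 - (-2)*(B + 1*B) = 3 - (-2)*(B + B) = 3 - (-2)*2*B = 3 - (-4)*B = 3 + 4*B)
s = 335 (s = (3 + 4*7) + ((-2)² - 36*(-2) - 36*(-6) - 2*(-6)) = (3 + 28) + (4 + 72 + 216 + 12) = 31 + 304 = 335)
s*5215 = 335*5215 = 1747025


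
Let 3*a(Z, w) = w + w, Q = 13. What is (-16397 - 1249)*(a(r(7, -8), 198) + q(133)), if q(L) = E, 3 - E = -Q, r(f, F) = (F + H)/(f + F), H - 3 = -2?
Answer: -2611608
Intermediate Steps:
H = 1 (H = 3 - 2 = 1)
r(f, F) = (1 + F)/(F + f) (r(f, F) = (F + 1)/(f + F) = (1 + F)/(F + f))
E = 16 (E = 3 - (-1)*13 = 3 - 1*(-13) = 3 + 13 = 16)
a(Z, w) = 2*w/3 (a(Z, w) = (w + w)/3 = (2*w)/3 = 2*w/3)
q(L) = 16
(-16397 - 1249)*(a(r(7, -8), 198) + q(133)) = (-16397 - 1249)*((⅔)*198 + 16) = -17646*(132 + 16) = -17646*148 = -2611608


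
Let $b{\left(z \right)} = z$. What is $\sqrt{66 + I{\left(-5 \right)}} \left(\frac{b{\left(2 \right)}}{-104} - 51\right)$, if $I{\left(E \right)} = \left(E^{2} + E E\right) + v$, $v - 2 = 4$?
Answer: $- \frac{2653 \sqrt{122}}{52} \approx -563.53$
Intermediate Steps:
$v = 6$ ($v = 2 + 4 = 6$)
$I{\left(E \right)} = 6 + 2 E^{2}$ ($I{\left(E \right)} = \left(E^{2} + E E\right) + 6 = \left(E^{2} + E^{2}\right) + 6 = 2 E^{2} + 6 = 6 + 2 E^{2}$)
$\sqrt{66 + I{\left(-5 \right)}} \left(\frac{b{\left(2 \right)}}{-104} - 51\right) = \sqrt{66 + \left(6 + 2 \left(-5\right)^{2}\right)} \left(\frac{2}{-104} - 51\right) = \sqrt{66 + \left(6 + 2 \cdot 25\right)} \left(2 \left(- \frac{1}{104}\right) - 51\right) = \sqrt{66 + \left(6 + 50\right)} \left(- \frac{1}{52} - 51\right) = \sqrt{66 + 56} \left(- \frac{2653}{52}\right) = \sqrt{122} \left(- \frac{2653}{52}\right) = - \frac{2653 \sqrt{122}}{52}$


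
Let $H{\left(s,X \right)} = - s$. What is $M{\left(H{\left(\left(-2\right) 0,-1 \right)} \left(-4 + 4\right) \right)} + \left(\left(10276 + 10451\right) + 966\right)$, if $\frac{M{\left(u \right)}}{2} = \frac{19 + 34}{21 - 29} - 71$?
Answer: $\frac{86151}{4} \approx 21538.0$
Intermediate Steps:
$M{\left(u \right)} = - \frac{621}{4}$ ($M{\left(u \right)} = 2 \left(\frac{19 + 34}{21 - 29} - 71\right) = 2 \left(\frac{53}{-8} - 71\right) = 2 \left(53 \left(- \frac{1}{8}\right) - 71\right) = 2 \left(- \frac{53}{8} - 71\right) = 2 \left(- \frac{621}{8}\right) = - \frac{621}{4}$)
$M{\left(H{\left(\left(-2\right) 0,-1 \right)} \left(-4 + 4\right) \right)} + \left(\left(10276 + 10451\right) + 966\right) = - \frac{621}{4} + \left(\left(10276 + 10451\right) + 966\right) = - \frac{621}{4} + \left(20727 + 966\right) = - \frac{621}{4} + 21693 = \frac{86151}{4}$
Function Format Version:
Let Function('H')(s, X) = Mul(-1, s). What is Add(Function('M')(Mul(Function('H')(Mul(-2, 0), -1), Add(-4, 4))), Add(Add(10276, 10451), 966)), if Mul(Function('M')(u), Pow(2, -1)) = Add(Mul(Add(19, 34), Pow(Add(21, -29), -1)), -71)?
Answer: Rational(86151, 4) ≈ 21538.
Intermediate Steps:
Function('M')(u) = Rational(-621, 4) (Function('M')(u) = Mul(2, Add(Mul(Add(19, 34), Pow(Add(21, -29), -1)), -71)) = Mul(2, Add(Mul(53, Pow(-8, -1)), -71)) = Mul(2, Add(Mul(53, Rational(-1, 8)), -71)) = Mul(2, Add(Rational(-53, 8), -71)) = Mul(2, Rational(-621, 8)) = Rational(-621, 4))
Add(Function('M')(Mul(Function('H')(Mul(-2, 0), -1), Add(-4, 4))), Add(Add(10276, 10451), 966)) = Add(Rational(-621, 4), Add(Add(10276, 10451), 966)) = Add(Rational(-621, 4), Add(20727, 966)) = Add(Rational(-621, 4), 21693) = Rational(86151, 4)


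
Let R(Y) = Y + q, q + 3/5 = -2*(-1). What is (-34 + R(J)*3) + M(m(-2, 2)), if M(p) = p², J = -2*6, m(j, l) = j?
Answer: -309/5 ≈ -61.800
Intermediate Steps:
q = 7/5 (q = -⅗ - 2*(-1) = -⅗ + 2 = 7/5 ≈ 1.4000)
J = -12
R(Y) = 7/5 + Y (R(Y) = Y + 7/5 = 7/5 + Y)
(-34 + R(J)*3) + M(m(-2, 2)) = (-34 + (7/5 - 12)*3) + (-2)² = (-34 - 53/5*3) + 4 = (-34 - 159/5) + 4 = -329/5 + 4 = -309/5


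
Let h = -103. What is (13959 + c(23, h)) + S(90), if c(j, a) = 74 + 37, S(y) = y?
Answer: 14160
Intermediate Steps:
c(j, a) = 111
(13959 + c(23, h)) + S(90) = (13959 + 111) + 90 = 14070 + 90 = 14160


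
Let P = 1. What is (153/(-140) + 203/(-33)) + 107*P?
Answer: 460871/4620 ≈ 99.756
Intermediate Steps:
(153/(-140) + 203/(-33)) + 107*P = (153/(-140) + 203/(-33)) + 107*1 = (153*(-1/140) + 203*(-1/33)) + 107 = (-153/140 - 203/33) + 107 = -33469/4620 + 107 = 460871/4620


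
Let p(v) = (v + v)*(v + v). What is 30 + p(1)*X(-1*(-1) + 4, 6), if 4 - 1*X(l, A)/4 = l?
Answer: 14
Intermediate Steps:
X(l, A) = 16 - 4*l
p(v) = 4*v**2 (p(v) = (2*v)*(2*v) = 4*v**2)
30 + p(1)*X(-1*(-1) + 4, 6) = 30 + (4*1**2)*(16 - 4*(-1*(-1) + 4)) = 30 + (4*1)*(16 - 4*(1 + 4)) = 30 + 4*(16 - 4*5) = 30 + 4*(16 - 20) = 30 + 4*(-4) = 30 - 16 = 14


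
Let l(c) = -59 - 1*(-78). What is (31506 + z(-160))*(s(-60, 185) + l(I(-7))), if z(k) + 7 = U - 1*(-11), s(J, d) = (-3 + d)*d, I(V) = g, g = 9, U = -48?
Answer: 1059923318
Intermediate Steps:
I(V) = 9
s(J, d) = d*(-3 + d)
z(k) = -44 (z(k) = -7 + (-48 - 1*(-11)) = -7 + (-48 + 11) = -7 - 37 = -44)
l(c) = 19 (l(c) = -59 + 78 = 19)
(31506 + z(-160))*(s(-60, 185) + l(I(-7))) = (31506 - 44)*(185*(-3 + 185) + 19) = 31462*(185*182 + 19) = 31462*(33670 + 19) = 31462*33689 = 1059923318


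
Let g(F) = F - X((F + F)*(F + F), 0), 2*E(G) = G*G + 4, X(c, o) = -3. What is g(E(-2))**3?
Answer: 343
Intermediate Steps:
E(G) = 2 + G**2/2 (E(G) = (G*G + 4)/2 = (G**2 + 4)/2 = (4 + G**2)/2 = 2 + G**2/2)
g(F) = 3 + F (g(F) = F - 1*(-3) = F + 3 = 3 + F)
g(E(-2))**3 = (3 + (2 + (1/2)*(-2)**2))**3 = (3 + (2 + (1/2)*4))**3 = (3 + (2 + 2))**3 = (3 + 4)**3 = 7**3 = 343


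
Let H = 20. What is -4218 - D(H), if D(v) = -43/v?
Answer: -84317/20 ≈ -4215.9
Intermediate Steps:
-4218 - D(H) = -4218 - (-43)/20 = -4218 - 1*(-43/20) = -4218 + 43/20 = -84317/20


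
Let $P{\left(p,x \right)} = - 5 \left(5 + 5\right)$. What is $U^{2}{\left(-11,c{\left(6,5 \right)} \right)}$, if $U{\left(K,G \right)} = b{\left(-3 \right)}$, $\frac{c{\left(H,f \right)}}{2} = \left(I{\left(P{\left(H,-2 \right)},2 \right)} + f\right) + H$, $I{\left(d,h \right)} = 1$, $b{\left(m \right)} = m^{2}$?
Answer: $81$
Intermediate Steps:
$P{\left(p,x \right)} = -50$ ($P{\left(p,x \right)} = \left(-5\right) 10 = -50$)
$c{\left(H,f \right)} = 2 + 2 H + 2 f$ ($c{\left(H,f \right)} = 2 \left(\left(1 + f\right) + H\right) = 2 \left(1 + H + f\right) = 2 + 2 H + 2 f$)
$U{\left(K,G \right)} = 9$ ($U{\left(K,G \right)} = \left(-3\right)^{2} = 9$)
$U^{2}{\left(-11,c{\left(6,5 \right)} \right)} = 9^{2} = 81$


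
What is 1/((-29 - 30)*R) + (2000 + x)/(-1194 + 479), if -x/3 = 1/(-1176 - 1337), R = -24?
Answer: -7115023453/2544261720 ≈ -2.7965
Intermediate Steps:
x = 3/2513 (x = -3/(-1176 - 1337) = -3/(-2513) = -3*(-1/2513) = 3/2513 ≈ 0.0011938)
1/((-29 - 30)*R) + (2000 + x)/(-1194 + 479) = 1/((-29 - 30)*(-24)) + (2000 + 3/2513)/(-1194 + 479) = 1/(-59*(-24)) + (5026003/2513)/(-715) = 1/1416 + (5026003/2513)*(-1/715) = 1/1416 - 5026003/1796795 = -7115023453/2544261720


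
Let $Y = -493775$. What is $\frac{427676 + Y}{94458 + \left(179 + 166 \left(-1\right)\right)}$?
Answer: $- \frac{66099}{94471} \approx -0.69967$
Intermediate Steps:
$\frac{427676 + Y}{94458 + \left(179 + 166 \left(-1\right)\right)} = \frac{427676 - 493775}{94458 + \left(179 + 166 \left(-1\right)\right)} = - \frac{66099}{94458 + \left(179 - 166\right)} = - \frac{66099}{94458 + 13} = - \frac{66099}{94471}$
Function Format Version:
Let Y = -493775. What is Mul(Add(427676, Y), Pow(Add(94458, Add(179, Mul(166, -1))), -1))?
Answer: Rational(-66099, 94471) ≈ -0.69967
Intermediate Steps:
Mul(Add(427676, Y), Pow(Add(94458, Add(179, Mul(166, -1))), -1)) = Mul(Add(427676, -493775), Pow(Add(94458, Add(179, Mul(166, -1))), -1)) = Mul(-66099, Pow(Add(94458, Add(179, -166)), -1)) = Mul(-66099, Pow(Add(94458, 13), -1)) = Mul(-66099, Pow(94471, -1)) = Mul(-66099, Rational(1, 94471)) = Rational(-66099, 94471)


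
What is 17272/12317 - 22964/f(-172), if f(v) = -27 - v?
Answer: -280343148/1785965 ≈ -156.97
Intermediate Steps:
17272/12317 - 22964/f(-172) = 17272/12317 - 22964/(-27 - 1*(-172)) = 17272*(1/12317) - 22964/(-27 + 172) = 17272/12317 - 22964/145 = -280343148/1785965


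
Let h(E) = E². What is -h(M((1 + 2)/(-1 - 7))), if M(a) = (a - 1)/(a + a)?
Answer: -121/36 ≈ -3.3611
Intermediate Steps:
M(a) = (-1 + a)/(2*a) (M(a) = (-1 + a)/((2*a)) = (-1 + a)*(1/(2*a)) = (-1 + a)/(2*a))
-h(M((1 + 2)/(-1 - 7))) = -((-1 + (1 + 2)/(-1 - 7))/(2*(((1 + 2)/(-1 - 7)))))² = -((-1 + 3/(-8))/(2*((3/(-8)))))² = -((-1 + 3*(-⅛))/(2*((3*(-⅛)))))² = -((-1 - 3/8)/(2*(-3/8)))² = -((½)*(-8/3)*(-11/8))² = -(11/6)² = -1*121/36 = -121/36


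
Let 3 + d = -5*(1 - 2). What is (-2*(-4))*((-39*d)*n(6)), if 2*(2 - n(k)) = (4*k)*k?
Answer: 43680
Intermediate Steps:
d = 2 (d = -3 - 5*(1 - 2) = -3 - 5*(-1) = -3 + 5 = 2)
n(k) = 2 - 2*k² (n(k) = 2 - 4*k*k/2 = 2 - 2*k²)
(-2*(-4))*((-39*d)*n(6)) = (-2*(-4))*((-39*2)*(2 - 2*6²)) = 8*((-13*6)*(2 - 2*36)) = 8*(-78*(2 - 72)) = 8*(-78*(-70)) = 8*5460 = 43680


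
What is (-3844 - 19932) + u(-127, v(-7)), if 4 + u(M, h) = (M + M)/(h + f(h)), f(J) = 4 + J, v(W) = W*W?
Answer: -1212907/51 ≈ -23783.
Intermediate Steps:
v(W) = W**2
u(M, h) = -4 + 2*M/(4 + 2*h) (u(M, h) = -4 + (M + M)/(h + (4 + h)) = -4 + (2*M)/(4 + 2*h) = -4 + 2*M/(4 + 2*h))
(-3844 - 19932) + u(-127, v(-7)) = (-3844 - 19932) + (-8 - 127 - 4*(-7)**2)/(2 + (-7)**2) = -23776 + (-8 - 127 - 4*49)/(2 + 49) = -23776 + (-8 - 127 - 196)/51 = -23776 + (1/51)*(-331) = -23776 - 331/51 = -1212907/51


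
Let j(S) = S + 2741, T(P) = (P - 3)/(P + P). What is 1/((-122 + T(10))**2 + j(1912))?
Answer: 400/7780689 ≈ 5.1409e-5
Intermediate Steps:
T(P) = (-3 + P)/(2*P) (T(P) = (-3 + P)/((2*P)) = (-3 + P)*(1/(2*P)) = (-3 + P)/(2*P))
j(S) = 2741 + S
1/((-122 + T(10))**2 + j(1912)) = 1/((-122 + (1/2)*(-3 + 10)/10)**2 + (2741 + 1912)) = 1/((-122 + (1/2)*(1/10)*7)**2 + 4653) = 1/((-122 + 7/20)**2 + 4653) = 1/((-2433/20)**2 + 4653) = 1/(5919489/400 + 4653) = 1/(7780689/400) = 400/7780689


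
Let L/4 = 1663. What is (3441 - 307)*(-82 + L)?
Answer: 20590380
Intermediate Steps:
L = 6652 (L = 4*1663 = 6652)
(3441 - 307)*(-82 + L) = (3441 - 307)*(-82 + 6652) = 3134*6570 = 20590380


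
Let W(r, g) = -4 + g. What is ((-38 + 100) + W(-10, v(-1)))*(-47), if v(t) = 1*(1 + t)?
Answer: -2726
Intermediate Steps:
v(t) = 1 + t
((-38 + 100) + W(-10, v(-1)))*(-47) = ((-38 + 100) + (-4 + (1 - 1)))*(-47) = (62 + (-4 + 0))*(-47) = (62 - 4)*(-47) = 58*(-47) = -2726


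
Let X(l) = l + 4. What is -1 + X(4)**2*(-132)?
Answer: -8449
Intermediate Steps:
X(l) = 4 + l
-1 + X(4)**2*(-132) = -1 + (4 + 4)**2*(-132) = -1 + 8**2*(-132) = -1 + 64*(-132) = -1 - 8448 = -8449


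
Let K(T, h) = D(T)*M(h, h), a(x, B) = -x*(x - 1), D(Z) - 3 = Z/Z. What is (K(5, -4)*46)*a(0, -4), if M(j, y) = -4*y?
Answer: 0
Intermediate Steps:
D(Z) = 4 (D(Z) = 3 + Z/Z = 3 + 1 = 4)
a(x, B) = -x*(-1 + x)
K(T, h) = -16*h (K(T, h) = 4*(-4*h) = -16*h)
(K(5, -4)*46)*a(0, -4) = (-16*(-4)*46)*(0*(1 - 1*0)) = (64*46)*(0*(1 + 0)) = 2944*(0*1) = 2944*0 = 0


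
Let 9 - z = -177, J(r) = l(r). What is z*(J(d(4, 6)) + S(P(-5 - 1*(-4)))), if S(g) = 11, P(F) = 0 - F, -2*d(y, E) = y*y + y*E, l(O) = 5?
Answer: 2976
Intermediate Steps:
d(y, E) = -y²/2 - E*y/2 (d(y, E) = -(y*y + y*E)/2 = -(y² + E*y)/2 = -y²/2 - E*y/2)
P(F) = -F
J(r) = 5
z = 186 (z = 9 - 1*(-177) = 9 + 177 = 186)
z*(J(d(4, 6)) + S(P(-5 - 1*(-4)))) = 186*(5 + 11) = 186*16 = 2976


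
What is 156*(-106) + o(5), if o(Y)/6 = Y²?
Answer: -16386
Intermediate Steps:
o(Y) = 6*Y²
156*(-106) + o(5) = 156*(-106) + 6*5² = -16536 + 6*25 = -16536 + 150 = -16386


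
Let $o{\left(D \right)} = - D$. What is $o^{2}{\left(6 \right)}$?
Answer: $36$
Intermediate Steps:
$o^{2}{\left(6 \right)} = \left(\left(-1\right) 6\right)^{2} = \left(-6\right)^{2} = 36$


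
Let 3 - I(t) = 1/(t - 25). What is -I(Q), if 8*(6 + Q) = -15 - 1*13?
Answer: -209/69 ≈ -3.0290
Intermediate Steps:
Q = -19/2 (Q = -6 + (-15 - 1*13)/8 = -6 + (-15 - 13)/8 = -6 + (⅛)*(-28) = -6 - 7/2 = -19/2 ≈ -9.5000)
I(t) = 3 - 1/(-25 + t) (I(t) = 3 - 1/(t - 25) = 3 - 1/(-25 + t))
-I(Q) = -(-76 + 3*(-19/2))/(-25 - 19/2) = -(-76 - 57/2)/(-69/2) = -(-2)*(-209)/(69*2) = -1*209/69 = -209/69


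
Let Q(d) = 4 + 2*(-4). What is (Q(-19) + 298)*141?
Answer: 41454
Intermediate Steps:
Q(d) = -4 (Q(d) = 4 - 8 = -4)
(Q(-19) + 298)*141 = (-4 + 298)*141 = 294*141 = 41454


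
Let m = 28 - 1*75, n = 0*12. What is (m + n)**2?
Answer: 2209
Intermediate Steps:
n = 0
m = -47 (m = 28 - 75 = -47)
(m + n)**2 = (-47 + 0)**2 = (-47)**2 = 2209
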